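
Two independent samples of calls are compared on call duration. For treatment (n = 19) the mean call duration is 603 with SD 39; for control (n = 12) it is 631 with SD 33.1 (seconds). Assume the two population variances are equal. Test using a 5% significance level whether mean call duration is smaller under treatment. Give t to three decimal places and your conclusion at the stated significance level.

Let group 1 = treatment, group 2 = control. H0: μ_1 = μ_2; H1: μ_1 < μ_2 (two-sample pooled-variance t-test, left-tailed).
s_p² = [(19−1)·39² + (12−1)·33.1²]/(19+12−2) = 1359.65
t = (603 − 631)/√[1359.65·(1/19 + 1/12)] = -2.059
df = n₁ + n₂ − 2 = 29
p-value = P(T ≤ -2.059) ≈ 0.0243
Since p ≈ 0.0243 < α = 0.05, reject H0; the evidence is statistically significant.

t = -2.059; reject H0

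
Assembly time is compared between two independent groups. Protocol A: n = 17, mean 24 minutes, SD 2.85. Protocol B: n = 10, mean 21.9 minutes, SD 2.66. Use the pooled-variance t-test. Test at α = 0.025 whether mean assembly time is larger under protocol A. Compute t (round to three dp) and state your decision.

Let group 1 = protocol A, group 2 = protocol B. H0: μ_1 = μ_2; H1: μ_1 > μ_2 (two-sample pooled-variance t-test, right-tailed).
s_p² = [(17−1)·2.85² + (10−1)·2.66²]/(17+10−2) = 7.74562
t = (24 − 21.9)/√[7.74562·(1/17 + 1/10)] = 1.893
df = n₁ + n₂ − 2 = 25
p-value = P(T ≥ 1.893) ≈ 0.035
Since p ≈ 0.035 > α = 0.025, fail to reject H0; the evidence is not statistically significant.

t = 1.893; fail to reject H0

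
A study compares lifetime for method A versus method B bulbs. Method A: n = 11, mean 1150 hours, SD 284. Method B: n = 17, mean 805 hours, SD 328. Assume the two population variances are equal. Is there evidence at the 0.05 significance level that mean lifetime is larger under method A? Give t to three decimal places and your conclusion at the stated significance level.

t = 2.859; reject H0

Let group 1 = method A, group 2 = method B. H0: μ_1 = μ_2; H1: μ_1 > μ_2 (two-sample pooled-variance t-test, right-tailed).
s_p² = [(11−1)·284² + (17−1)·328²]/(11+17−2) = 97227.1
t = (1150 − 805)/√[97227.1·(1/11 + 1/17)] = 2.859
df = n₁ + n₂ − 2 = 26
p-value = P(T ≥ 2.859) ≈ 0.004
Since p ≈ 0.004 < α = 0.05, reject H0; the evidence is statistically significant.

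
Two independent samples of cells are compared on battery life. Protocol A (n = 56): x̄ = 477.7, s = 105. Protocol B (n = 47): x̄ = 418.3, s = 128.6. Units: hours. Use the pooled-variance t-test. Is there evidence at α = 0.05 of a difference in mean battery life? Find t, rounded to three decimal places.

Let group 1 = protocol A, group 2 = protocol B. H0: μ_1 = μ_2; H1: μ_1 ≠ μ_2 (two-sample pooled-variance t-test, two-sided).
s_p² = [(56−1)·105² + (47−1)·128.6²]/(56+47−2) = 13535.9
t = (477.7 − 418.3)/√[13535.9·(1/56 + 1/47)] = 2.581
df = n₁ + n₂ − 2 = 101
Two-sided p-value ≈ 0.011
Since p ≈ 0.011 < α = 0.05, reject H0; the data support H1.

2.581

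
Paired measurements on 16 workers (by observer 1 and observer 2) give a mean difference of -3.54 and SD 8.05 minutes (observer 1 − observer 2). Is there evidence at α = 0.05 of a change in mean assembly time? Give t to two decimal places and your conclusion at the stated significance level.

t = -1.76; fail to reject H0

H0: μ_d = 0; H1: μ_d ≠ 0 (paired t-test on the differences, two-sided).
t = d̄/(s_d/√n) = -3.54/(8.05/√16) = -1.76
df = n − 1 = 15
Two-sided p-value ≈ 0.0990
Since p ≈ 0.0990 > α = 0.05, fail to reject H0; the data do not provide sufficient evidence against H0.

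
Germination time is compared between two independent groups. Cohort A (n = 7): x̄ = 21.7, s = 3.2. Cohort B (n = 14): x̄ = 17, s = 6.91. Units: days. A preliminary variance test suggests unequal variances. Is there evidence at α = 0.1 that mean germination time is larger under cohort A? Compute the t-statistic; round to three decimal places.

Let group 1 = cohort A, group 2 = cohort B. H0: μ_1 = μ_2; H1: μ_1 > μ_2 (Welch's two-sample t-test, right-tailed).
t = (x̄_1 − x̄_2)/√(s_1²/n_1 + s_2²/n_2) = (21.7 − 17)/√(3.2²/7 + 6.91²/14) = 2.129
Welch–Satterthwaite df ≈ 18.98
p-value = P(T ≥ 2.129) ≈ 0.023
Since p ≈ 0.023 < α = 0.1, reject H0; the evidence is statistically significant.

2.129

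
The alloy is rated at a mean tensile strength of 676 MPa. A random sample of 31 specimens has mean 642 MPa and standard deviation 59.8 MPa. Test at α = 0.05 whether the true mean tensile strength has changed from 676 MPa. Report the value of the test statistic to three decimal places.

-3.166

H0: μ = 676; H1: μ ≠ 676 (one-sample t-test, two-sided).
t = (x̄ − μ₀)/(s/√n) = (642 − 676)/(59.8/√31) = -3.166
df = n − 1 = 30
Two-sided p-value ≈ 0.004
Since p ≈ 0.004 < α = 0.05, reject H0; the evidence is statistically significant.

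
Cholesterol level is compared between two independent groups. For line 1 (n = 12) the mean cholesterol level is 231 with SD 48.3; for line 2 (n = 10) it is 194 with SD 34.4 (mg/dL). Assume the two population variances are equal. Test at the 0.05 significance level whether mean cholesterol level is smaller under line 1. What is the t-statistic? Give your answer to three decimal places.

2.028

Let group 1 = line 1, group 2 = line 2. H0: μ_1 = μ_2; H1: μ_1 < μ_2 (two-sample pooled-variance t-test, left-tailed).
s_p² = [(12−1)·48.3² + (10−1)·34.4²]/(12+10−2) = 1815.6
t = (231 − 194)/√[1815.6·(1/12 + 1/10)] = 2.028
df = n₁ + n₂ − 2 = 20
p-value = P(T ≤ 2.028) ≈ 0.972
Since p ≈ 0.972 > α = 0.05, fail to reject H0; the evidence is not statistically significant.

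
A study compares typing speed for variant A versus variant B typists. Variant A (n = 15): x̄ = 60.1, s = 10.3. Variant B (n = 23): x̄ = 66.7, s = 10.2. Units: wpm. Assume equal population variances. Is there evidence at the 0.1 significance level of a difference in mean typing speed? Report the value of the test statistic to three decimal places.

-1.942

Let group 1 = variant A, group 2 = variant B. H0: μ_1 = μ_2; H1: μ_1 ≠ μ_2 (two-sample pooled-variance t-test, two-sided).
s_p² = [(15−1)·10.3² + (23−1)·10.2²]/(15+23−2) = 104.837
t = (60.1 − 66.7)/√[104.837·(1/15 + 1/23)] = -1.942
df = n₁ + n₂ − 2 = 36
Two-sided p-value ≈ 0.0600
Since p ≈ 0.0600 < α = 0.1, reject H0; the evidence is statistically significant.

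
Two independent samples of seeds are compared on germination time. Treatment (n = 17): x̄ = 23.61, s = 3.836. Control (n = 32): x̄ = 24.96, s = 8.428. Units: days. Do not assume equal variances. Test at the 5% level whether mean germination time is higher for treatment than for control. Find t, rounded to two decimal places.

Let group 1 = treatment, group 2 = control. H0: μ_1 = μ_2; H1: μ_1 > μ_2 (Welch's two-sample t-test, right-tailed).
t = (x̄_1 − x̄_2)/√(s_1²/n_1 + s_2²/n_2) = (23.61 − 24.96)/√(3.836²/17 + 8.428²/32) = -0.77
Welch–Satterthwaite df ≈ 46.26
p-value = P(T ≥ -0.77) ≈ 0.777
Since p ≈ 0.777 > α = 0.05, fail to reject H0; the data do not provide sufficient evidence against H0.

-0.77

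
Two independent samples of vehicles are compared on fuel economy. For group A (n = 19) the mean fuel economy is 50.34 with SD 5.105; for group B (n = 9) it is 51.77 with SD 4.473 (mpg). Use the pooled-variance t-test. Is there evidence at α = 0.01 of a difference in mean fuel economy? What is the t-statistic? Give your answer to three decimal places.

-0.718

Let group 1 = group A, group 2 = group B. H0: μ_1 = μ_2; H1: μ_1 ≠ μ_2 (two-sample pooled-variance t-test, two-sided).
s_p² = [(19−1)·5.105² + (9−1)·4.473²]/(19+9−2) = 24.1985
t = (50.34 − 51.77)/√[24.1985·(1/19 + 1/9)] = -0.718
df = n₁ + n₂ − 2 = 26
Two-sided p-value ≈ 0.479
Since p ≈ 0.479 > α = 0.01, fail to reject H0; the evidence is not statistically significant.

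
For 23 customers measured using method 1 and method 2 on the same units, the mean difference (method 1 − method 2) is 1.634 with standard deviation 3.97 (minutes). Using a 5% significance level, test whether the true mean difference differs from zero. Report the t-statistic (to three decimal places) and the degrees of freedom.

H0: μ_d = 0; H1: μ_d ≠ 0 (paired t-test on the differences, two-sided).
t = d̄/(s_d/√n) = 1.634/(3.97/√23) = 1.974
df = n − 1 = 22
Two-sided p-value ≈ 0.0611
Since p ≈ 0.0611 > α = 0.05, fail to reject H0; the data do not provide sufficient evidence against H0.

t = 1.974, df = 22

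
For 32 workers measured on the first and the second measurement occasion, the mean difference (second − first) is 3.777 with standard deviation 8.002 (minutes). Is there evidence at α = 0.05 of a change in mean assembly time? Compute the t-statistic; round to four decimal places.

H0: μ_d = 0; H1: μ_d ≠ 0 (paired t-test on the differences, two-sided).
t = d̄/(s_d/√n) = 3.777/(8.002/√32) = 2.6701
df = n − 1 = 31
Two-sided p-value ≈ 0.0120
Since p ≈ 0.0120 < α = 0.05, reject H0; the data support H1.

2.6701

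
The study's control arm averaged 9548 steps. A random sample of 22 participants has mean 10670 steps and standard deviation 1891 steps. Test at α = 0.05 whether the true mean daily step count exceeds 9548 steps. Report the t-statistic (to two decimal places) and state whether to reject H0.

t = 2.78; reject H0

H0: μ = 9548; H1: μ > 9548 (one-sample t-test, right-tailed).
t = (x̄ − μ₀)/(s/√n) = (10670 − 9548)/(1891/√22) = 2.78
df = n − 1 = 21
p-value = P(T ≥ 2.78) ≈ 0.006
Since p ≈ 0.006 < α = 0.05, reject H0; the evidence is statistically significant.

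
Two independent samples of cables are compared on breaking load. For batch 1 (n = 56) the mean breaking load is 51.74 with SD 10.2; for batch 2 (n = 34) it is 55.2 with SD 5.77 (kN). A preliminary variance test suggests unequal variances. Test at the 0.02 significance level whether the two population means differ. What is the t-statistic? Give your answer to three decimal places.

Let group 1 = batch 1, group 2 = batch 2. H0: μ_1 = μ_2; H1: μ_1 ≠ μ_2 (Welch's two-sample t-test, two-sided).
t = (x̄_1 − x̄_2)/√(s_1²/n_1 + s_2²/n_2) = (51.74 − 55.2)/√(10.2²/56 + 5.77²/34) = -2.054
Welch–Satterthwaite df ≈ 87.67
Two-sided p-value ≈ 0.043
Since p ≈ 0.043 > α = 0.02, fail to reject H0; the data do not provide sufficient evidence against H0.

-2.054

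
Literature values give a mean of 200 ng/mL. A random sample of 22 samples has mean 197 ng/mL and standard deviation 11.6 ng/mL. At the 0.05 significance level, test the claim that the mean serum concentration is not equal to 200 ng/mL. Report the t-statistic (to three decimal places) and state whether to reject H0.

H0: μ = 200; H1: μ ≠ 200 (one-sample t-test, two-sided).
t = (x̄ − μ₀)/(s/√n) = (197 − 200)/(11.6/√22) = -1.213
df = n − 1 = 21
Two-sided p-value ≈ 0.239
Since p ≈ 0.239 > α = 0.05, fail to reject H0; the data do not provide sufficient evidence against H0.

t = -1.213; fail to reject H0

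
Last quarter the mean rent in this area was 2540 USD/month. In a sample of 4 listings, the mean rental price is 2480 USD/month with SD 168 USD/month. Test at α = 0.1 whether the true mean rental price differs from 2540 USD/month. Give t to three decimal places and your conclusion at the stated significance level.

t = -0.714; fail to reject H0

H0: μ = 2540; H1: μ ≠ 2540 (one-sample t-test, two-sided).
t = (x̄ − μ₀)/(s/√n) = (2480 − 2540)/(168/√4) = -0.714
df = n − 1 = 3
Two-sided p-value ≈ 0.5266
Since p ≈ 0.5266 > α = 0.1, fail to reject H0; the evidence is not statistically significant.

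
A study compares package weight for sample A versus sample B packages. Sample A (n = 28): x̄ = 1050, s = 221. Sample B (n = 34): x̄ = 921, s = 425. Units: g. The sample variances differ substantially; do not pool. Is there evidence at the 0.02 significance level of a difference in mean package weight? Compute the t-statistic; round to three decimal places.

Let group 1 = sample A, group 2 = sample B. H0: μ_1 = μ_2; H1: μ_1 ≠ μ_2 (Welch's two-sample t-test, two-sided).
t = (x̄_1 − x̄_2)/√(s_1²/n_1 + s_2²/n_2) = (1050 − 921)/√(221²/28 + 425²/34) = 1.536
Welch–Satterthwaite df ≈ 51.45
Two-sided p-value ≈ 0.1308
Since p ≈ 0.1308 > α = 0.02, fail to reject H0; the data do not provide sufficient evidence against H0.

1.536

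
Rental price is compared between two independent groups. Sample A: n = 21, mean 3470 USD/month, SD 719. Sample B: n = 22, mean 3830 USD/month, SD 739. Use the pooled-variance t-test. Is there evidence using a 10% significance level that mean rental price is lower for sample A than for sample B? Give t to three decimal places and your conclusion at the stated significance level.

t = -1.618; reject H0

Let group 1 = sample A, group 2 = sample B. H0: μ_1 = μ_2; H1: μ_1 < μ_2 (two-sample pooled-variance t-test, left-tailed).
s_p² = [(21−1)·719² + (22−1)·739²]/(21+22−2) = 531897
t = (3470 − 3830)/√[531897·(1/21 + 1/22)] = -1.618
df = n₁ + n₂ − 2 = 41
p-value = P(T ≤ -1.618) ≈ 0.0567
Since p ≈ 0.0567 < α = 0.1, reject H0; the data support H1.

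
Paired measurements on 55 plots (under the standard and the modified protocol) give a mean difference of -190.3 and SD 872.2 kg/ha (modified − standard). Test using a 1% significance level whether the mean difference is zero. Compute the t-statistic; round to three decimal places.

-1.618

H0: μ_d = 0; H1: μ_d ≠ 0 (paired t-test on the differences, two-sided).
t = d̄/(s_d/√n) = -190.3/(872.2/√55) = -1.618
df = n − 1 = 54
Two-sided p-value ≈ 0.1115
Since p ≈ 0.1115 > α = 0.01, fail to reject H0; the evidence is not statistically significant.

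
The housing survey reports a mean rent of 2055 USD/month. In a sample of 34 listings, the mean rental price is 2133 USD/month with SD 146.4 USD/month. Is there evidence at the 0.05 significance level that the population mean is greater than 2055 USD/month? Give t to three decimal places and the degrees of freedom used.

H0: μ = 2055; H1: μ > 2055 (one-sample t-test, right-tailed).
t = (x̄ − μ₀)/(s/√n) = (2133 − 2055)/(146.4/√34) = 3.107
df = n − 1 = 33
p-value = P(T ≥ 3.107) ≈ 0.002
Since p ≈ 0.002 < α = 0.05, reject H0; the evidence is statistically significant.

t = 3.107, df = 33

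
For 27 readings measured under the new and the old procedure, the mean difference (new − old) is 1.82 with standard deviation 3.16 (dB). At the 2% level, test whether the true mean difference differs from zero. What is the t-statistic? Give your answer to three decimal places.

H0: μ_d = 0; H1: μ_d ≠ 0 (paired t-test on the differences, two-sided).
t = d̄/(s_d/√n) = 1.82/(3.16/√27) = 2.993
df = n − 1 = 26
Two-sided p-value ≈ 0.0060
Since p ≈ 0.0060 < α = 0.02, reject H0; the evidence is statistically significant.

2.993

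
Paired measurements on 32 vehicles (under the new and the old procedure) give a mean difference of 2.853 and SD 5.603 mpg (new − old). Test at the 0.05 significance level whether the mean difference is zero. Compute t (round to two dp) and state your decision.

H0: μ_d = 0; H1: μ_d ≠ 0 (paired t-test on the differences, two-sided).
t = d̄/(s_d/√n) = 2.853/(5.603/√32) = 2.88
df = n − 1 = 31
Two-sided p-value ≈ 0.0071
Since p ≈ 0.0071 < α = 0.05, reject H0; the data support H1.

t = 2.88; reject H0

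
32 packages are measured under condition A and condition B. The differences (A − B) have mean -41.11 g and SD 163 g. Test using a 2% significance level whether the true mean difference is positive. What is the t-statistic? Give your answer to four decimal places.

H0: μ_d = 0; H1: μ_d > 0 (paired t-test on the differences, right-tailed).
t = d̄/(s_d/√n) = -41.11/(163/√32) = -1.4267
df = n − 1 = 31
p-value = P(T ≥ -1.4267) ≈ 0.9182
Since p ≈ 0.9182 > α = 0.02, fail to reject H0; the evidence is not statistically significant.

-1.4267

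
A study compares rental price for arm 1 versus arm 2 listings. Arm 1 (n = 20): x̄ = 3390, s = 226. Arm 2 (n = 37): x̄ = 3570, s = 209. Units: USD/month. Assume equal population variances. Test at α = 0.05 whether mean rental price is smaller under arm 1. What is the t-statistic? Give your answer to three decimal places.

-3.016

Let group 1 = arm 1, group 2 = arm 2. H0: μ_1 = μ_2; H1: μ_1 < μ_2 (two-sample pooled-variance t-test, left-tailed).
s_p² = [(20−1)·226² + (37−1)·209²]/(20+37−2) = 46235.6
t = (3390 − 3570)/√[46235.6·(1/20 + 1/37)] = -3.016
df = n₁ + n₂ − 2 = 55
p-value = P(T ≤ -3.016) ≈ 0.002
Since p ≈ 0.002 < α = 0.05, reject H0; the evidence is statistically significant.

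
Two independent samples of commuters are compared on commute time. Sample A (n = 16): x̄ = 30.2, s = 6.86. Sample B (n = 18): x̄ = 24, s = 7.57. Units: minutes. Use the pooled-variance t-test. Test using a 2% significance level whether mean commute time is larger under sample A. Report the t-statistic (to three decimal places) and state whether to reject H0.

t = 2.490; reject H0

Let group 1 = sample A, group 2 = sample B. H0: μ_1 = μ_2; H1: μ_1 > μ_2 (two-sample pooled-variance t-test, right-tailed).
s_p² = [(16−1)·6.86² + (18−1)·7.57²]/(16+18−2) = 52.5024
t = (30.2 − 24)/√[52.5024·(1/16 + 1/18)] = 2.490
df = n₁ + n₂ − 2 = 32
p-value = P(T ≥ 2.490) ≈ 0.009
Since p ≈ 0.009 < α = 0.02, reject H0; the data support H1.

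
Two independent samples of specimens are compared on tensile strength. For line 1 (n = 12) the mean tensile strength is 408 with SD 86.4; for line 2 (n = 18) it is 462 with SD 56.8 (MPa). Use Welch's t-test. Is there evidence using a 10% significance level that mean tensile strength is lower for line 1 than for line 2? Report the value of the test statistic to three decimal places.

Let group 1 = line 1, group 2 = line 2. H0: μ_1 = μ_2; H1: μ_1 < μ_2 (Welch's two-sample t-test, left-tailed).
t = (x̄_1 − x̄_2)/√(s_1²/n_1 + s_2²/n_2) = (408 − 462)/√(86.4²/12 + 56.8²/18) = -1.908
Welch–Satterthwaite df ≈ 17.32
p-value = P(T ≤ -1.908) ≈ 0.0366
Since p ≈ 0.0366 < α = 0.1, reject H0; the data support H1.

-1.908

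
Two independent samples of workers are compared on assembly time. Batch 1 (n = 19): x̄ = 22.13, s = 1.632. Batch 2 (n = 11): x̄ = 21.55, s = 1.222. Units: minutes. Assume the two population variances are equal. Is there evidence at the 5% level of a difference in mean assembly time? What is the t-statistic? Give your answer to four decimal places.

1.0216

Let group 1 = batch 1, group 2 = batch 2. H0: μ_1 = μ_2; H1: μ_1 ≠ μ_2 (two-sample pooled-variance t-test, two-sided).
s_p² = [(19−1)·1.632² + (11−1)·1.222²]/(19+11−2) = 2.24552
t = (22.13 − 21.55)/√[2.24552·(1/19 + 1/11)] = 1.0216
df = n₁ + n₂ − 2 = 28
Two-sided p-value ≈ 0.316
Since p ≈ 0.316 > α = 0.05, fail to reject H0; the data do not provide sufficient evidence against H0.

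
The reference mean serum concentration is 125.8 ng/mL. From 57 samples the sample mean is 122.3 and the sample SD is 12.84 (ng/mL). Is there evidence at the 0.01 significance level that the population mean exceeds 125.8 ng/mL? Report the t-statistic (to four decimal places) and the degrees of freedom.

t = -2.0580, df = 56

H0: μ = 125.8; H1: μ > 125.8 (one-sample t-test, right-tailed).
t = (x̄ − μ₀)/(s/√n) = (122.3 − 125.8)/(12.84/√57) = -2.0580
df = n − 1 = 56
p-value = P(T ≥ -2.0580) ≈ 0.978
Since p ≈ 0.978 > α = 0.01, fail to reject H0; the evidence is not statistically significant.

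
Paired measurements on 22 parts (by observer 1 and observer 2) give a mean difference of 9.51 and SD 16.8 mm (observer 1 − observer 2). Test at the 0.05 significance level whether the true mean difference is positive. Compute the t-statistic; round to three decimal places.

H0: μ_d = 0; H1: μ_d > 0 (paired t-test on the differences, right-tailed).
t = d̄/(s_d/√n) = 9.51/(16.8/√22) = 2.655
df = n − 1 = 21
p-value = P(T ≥ 2.655) ≈ 0.007
Since p ≈ 0.007 < α = 0.05, reject H0; the data support H1.

2.655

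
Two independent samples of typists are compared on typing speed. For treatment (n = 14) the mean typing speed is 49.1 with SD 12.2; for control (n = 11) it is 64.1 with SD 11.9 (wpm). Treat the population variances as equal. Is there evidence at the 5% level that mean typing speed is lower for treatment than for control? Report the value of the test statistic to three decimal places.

-3.084

Let group 1 = treatment, group 2 = control. H0: μ_1 = μ_2; H1: μ_1 < μ_2 (two-sample pooled-variance t-test, left-tailed).
s_p² = [(14−1)·12.2² + (11−1)·11.9²]/(14+11−2) = 145.697
t = (49.1 − 64.1)/√[145.697·(1/14 + 1/11)] = -3.084
df = n₁ + n₂ − 2 = 23
p-value = P(T ≤ -3.084) ≈ 0.0026
Since p ≈ 0.0026 < α = 0.05, reject H0; the evidence is statistically significant.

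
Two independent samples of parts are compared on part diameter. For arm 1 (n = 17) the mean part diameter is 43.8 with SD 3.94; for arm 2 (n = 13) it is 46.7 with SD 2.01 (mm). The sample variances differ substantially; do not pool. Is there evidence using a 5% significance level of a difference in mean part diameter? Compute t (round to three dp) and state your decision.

t = -2.621; reject H0

Let group 1 = arm 1, group 2 = arm 2. H0: μ_1 = μ_2; H1: μ_1 ≠ μ_2 (Welch's two-sample t-test, two-sided).
t = (x̄_1 − x̄_2)/√(s_1²/n_1 + s_2²/n_2) = (43.8 − 46.7)/√(3.94²/17 + 2.01²/13) = -2.621
Welch–Satterthwaite df ≈ 24.90
Two-sided p-value ≈ 0.0147
Since p ≈ 0.0147 < α = 0.05, reject H0; the evidence is statistically significant.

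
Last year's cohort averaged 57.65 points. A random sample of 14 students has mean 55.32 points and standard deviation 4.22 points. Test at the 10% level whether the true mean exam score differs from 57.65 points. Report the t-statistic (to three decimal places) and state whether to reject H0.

H0: μ = 57.65; H1: μ ≠ 57.65 (one-sample t-test, two-sided).
t = (x̄ − μ₀)/(s/√n) = (55.32 − 57.65)/(4.22/√14) = -2.066
df = n − 1 = 13
Two-sided p-value ≈ 0.0594
Since p ≈ 0.0594 < α = 0.1, reject H0; the data support H1.

t = -2.066; reject H0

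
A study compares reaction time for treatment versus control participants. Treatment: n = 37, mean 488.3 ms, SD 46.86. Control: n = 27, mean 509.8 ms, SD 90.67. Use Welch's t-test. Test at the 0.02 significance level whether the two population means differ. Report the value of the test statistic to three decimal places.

Let group 1 = treatment, group 2 = control. H0: μ_1 = μ_2; H1: μ_1 ≠ μ_2 (Welch's two-sample t-test, two-sided).
t = (x̄_1 − x̄_2)/√(s_1²/n_1 + s_2²/n_2) = (488.3 − 509.8)/√(46.86²/37 + 90.67²/27) = -1.127
Welch–Satterthwaite df ≈ 36.13
Two-sided p-value ≈ 0.2671
Since p ≈ 0.2671 > α = 0.02, fail to reject H0; the data do not provide sufficient evidence against H0.

-1.127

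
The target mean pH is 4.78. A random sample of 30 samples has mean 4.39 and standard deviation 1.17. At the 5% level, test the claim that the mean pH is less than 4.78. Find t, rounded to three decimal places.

-1.826

H0: μ = 4.78; H1: μ < 4.78 (one-sample t-test, left-tailed).
t = (x̄ − μ₀)/(s/√n) = (4.39 − 4.78)/(1.17/√30) = -1.826
df = n − 1 = 29
p-value = P(T ≤ -1.826) ≈ 0.039
Since p ≈ 0.039 < α = 0.05, reject H0; the data support H1.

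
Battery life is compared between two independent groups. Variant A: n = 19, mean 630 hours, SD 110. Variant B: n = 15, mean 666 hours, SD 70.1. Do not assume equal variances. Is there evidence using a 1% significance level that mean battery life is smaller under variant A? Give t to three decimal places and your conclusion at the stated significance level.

t = -1.159; fail to reject H0

Let group 1 = variant A, group 2 = variant B. H0: μ_1 = μ_2; H1: μ_1 < μ_2 (Welch's two-sample t-test, left-tailed).
t = (x̄_1 − x̄_2)/√(s_1²/n_1 + s_2²/n_2) = (630 − 666)/√(110²/19 + 70.1²/15) = -1.159
Welch–Satterthwaite df ≈ 30.80
p-value = P(T ≤ -1.159) ≈ 0.128
Since p ≈ 0.128 > α = 0.01, fail to reject H0; the data do not provide sufficient evidence against H0.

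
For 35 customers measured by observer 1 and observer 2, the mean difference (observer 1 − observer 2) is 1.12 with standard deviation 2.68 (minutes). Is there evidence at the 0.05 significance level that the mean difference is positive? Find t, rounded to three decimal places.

H0: μ_d = 0; H1: μ_d > 0 (paired t-test on the differences, right-tailed).
t = d̄/(s_d/√n) = 1.12/(2.68/√35) = 2.472
df = n − 1 = 34
p-value = P(T ≥ 2.472) ≈ 0.0093
Since p ≈ 0.0093 < α = 0.05, reject H0; the data support H1.

2.472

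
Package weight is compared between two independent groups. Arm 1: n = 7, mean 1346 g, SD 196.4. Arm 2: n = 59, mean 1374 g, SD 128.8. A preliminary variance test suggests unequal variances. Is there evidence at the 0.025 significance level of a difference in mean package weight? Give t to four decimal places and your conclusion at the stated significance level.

t = -0.3679; fail to reject H0

Let group 1 = arm 1, group 2 = arm 2. H0: μ_1 = μ_2; H1: μ_1 ≠ μ_2 (Welch's two-sample t-test, two-sided).
t = (x̄_1 − x̄_2)/√(s_1²/n_1 + s_2²/n_2) = (1346 − 1374)/√(196.4²/7 + 128.8²/59) = -0.3679
Welch–Satterthwaite df ≈ 6.63
Two-sided p-value ≈ 0.724
Since p ≈ 0.724 > α = 0.025, fail to reject H0; the evidence is not statistically significant.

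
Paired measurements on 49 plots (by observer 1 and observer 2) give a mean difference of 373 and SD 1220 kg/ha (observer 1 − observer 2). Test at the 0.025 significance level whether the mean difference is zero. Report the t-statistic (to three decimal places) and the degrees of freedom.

t = 2.140, df = 48

H0: μ_d = 0; H1: μ_d ≠ 0 (paired t-test on the differences, two-sided).
t = d̄/(s_d/√n) = 373/(1220/√49) = 2.140
df = n − 1 = 48
Two-sided p-value ≈ 0.037
Since p ≈ 0.037 > α = 0.025, fail to reject H0; the data do not provide sufficient evidence against H0.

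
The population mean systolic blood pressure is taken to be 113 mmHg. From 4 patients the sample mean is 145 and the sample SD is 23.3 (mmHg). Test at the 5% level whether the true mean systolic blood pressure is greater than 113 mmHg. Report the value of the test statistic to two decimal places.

2.75

H0: μ = 113; H1: μ > 113 (one-sample t-test, right-tailed).
t = (x̄ − μ₀)/(s/√n) = (145 − 113)/(23.3/√4) = 2.75
df = n − 1 = 3
p-value = P(T ≥ 2.75) ≈ 0.0355
Since p ≈ 0.0355 < α = 0.05, reject H0; the evidence is statistically significant.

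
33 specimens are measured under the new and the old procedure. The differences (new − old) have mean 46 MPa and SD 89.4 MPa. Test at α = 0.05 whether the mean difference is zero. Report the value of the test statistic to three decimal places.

H0: μ_d = 0; H1: μ_d ≠ 0 (paired t-test on the differences, two-sided).
t = d̄/(s_d/√n) = 46/(89.4/√33) = 2.956
df = n − 1 = 32
Two-sided p-value ≈ 0.0058
Since p ≈ 0.0058 < α = 0.05, reject H0; the evidence is statistically significant.

2.956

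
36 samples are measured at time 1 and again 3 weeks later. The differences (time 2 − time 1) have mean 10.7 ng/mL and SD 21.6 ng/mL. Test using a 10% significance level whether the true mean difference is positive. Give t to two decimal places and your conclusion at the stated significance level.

H0: μ_d = 0; H1: μ_d > 0 (paired t-test on the differences, right-tailed).
t = d̄/(s_d/√n) = 10.7/(21.6/√36) = 2.97
df = n − 1 = 35
p-value = P(T ≥ 2.97) ≈ 0.003
Since p ≈ 0.003 < α = 0.1, reject H0; the data support H1.

t = 2.97; reject H0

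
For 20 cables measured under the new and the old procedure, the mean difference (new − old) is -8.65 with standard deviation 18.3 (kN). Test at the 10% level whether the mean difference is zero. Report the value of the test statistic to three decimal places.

H0: μ_d = 0; H1: μ_d ≠ 0 (paired t-test on the differences, two-sided).
t = d̄/(s_d/√n) = -8.65/(18.3/√20) = -2.114
df = n − 1 = 19
Two-sided p-value ≈ 0.048
Since p ≈ 0.048 < α = 0.1, reject H0; the evidence is statistically significant.

-2.114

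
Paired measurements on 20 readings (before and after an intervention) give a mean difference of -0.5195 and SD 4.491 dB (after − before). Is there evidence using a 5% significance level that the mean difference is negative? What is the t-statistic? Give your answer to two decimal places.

H0: μ_d = 0; H1: μ_d < 0 (paired t-test on the differences, left-tailed).
t = d̄/(s_d/√n) = -0.5195/(4.491/√20) = -0.52
df = n − 1 = 19
p-value = P(T ≤ -0.52) ≈ 0.3055
Since p ≈ 0.3055 > α = 0.05, fail to reject H0; the evidence is not statistically significant.

-0.52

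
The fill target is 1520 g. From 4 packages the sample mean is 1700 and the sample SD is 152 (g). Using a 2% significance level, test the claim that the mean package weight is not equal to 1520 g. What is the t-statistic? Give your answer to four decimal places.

2.3684

H0: μ = 1520; H1: μ ≠ 1520 (one-sample t-test, two-sided).
t = (x̄ − μ₀)/(s/√n) = (1700 − 1520)/(152/√4) = 2.3684
df = n − 1 = 3
Two-sided p-value ≈ 0.099
Since p ≈ 0.099 > α = 0.02, fail to reject H0; the data do not provide sufficient evidence against H0.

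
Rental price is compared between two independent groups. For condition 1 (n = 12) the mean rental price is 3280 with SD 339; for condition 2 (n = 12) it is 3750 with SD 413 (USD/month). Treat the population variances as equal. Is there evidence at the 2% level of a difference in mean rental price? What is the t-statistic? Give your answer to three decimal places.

-3.047

Let group 1 = condition 1, group 2 = condition 2. H0: μ_1 = μ_2; H1: μ_1 ≠ μ_2 (two-sample pooled-variance t-test, two-sided).
s_p² = [(12−1)·339² + (12−1)·413²]/(12+12−2) = 142745
t = (3280 − 3750)/√[142745·(1/12 + 1/12)] = -3.047
df = n₁ + n₂ − 2 = 22
Two-sided p-value ≈ 0.0059
Since p ≈ 0.0059 < α = 0.02, reject H0; the evidence is statistically significant.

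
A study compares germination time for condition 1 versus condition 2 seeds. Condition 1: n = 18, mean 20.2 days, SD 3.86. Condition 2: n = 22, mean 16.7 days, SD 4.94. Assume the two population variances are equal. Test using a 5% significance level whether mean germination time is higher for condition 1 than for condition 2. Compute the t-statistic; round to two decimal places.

2.45

Let group 1 = condition 1, group 2 = condition 2. H0: μ_1 = μ_2; H1: μ_1 > μ_2 (two-sample pooled-variance t-test, right-tailed).
s_p² = [(18−1)·3.86² + (22−1)·4.94²]/(18+22−2) = 20.1518
t = (20.2 − 16.7)/√[20.1518·(1/18 + 1/22)] = 2.45
df = n₁ + n₂ − 2 = 38
p-value = P(T ≥ 2.45) ≈ 0.009
Since p ≈ 0.009 < α = 0.05, reject H0; the data support H1.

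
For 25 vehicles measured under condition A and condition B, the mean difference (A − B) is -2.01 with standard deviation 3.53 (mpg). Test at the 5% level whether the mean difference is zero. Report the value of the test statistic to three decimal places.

H0: μ_d = 0; H1: μ_d ≠ 0 (paired t-test on the differences, two-sided).
t = d̄/(s_d/√n) = -2.01/(3.53/√25) = -2.847
df = n − 1 = 24
Two-sided p-value ≈ 0.009
Since p ≈ 0.009 < α = 0.05, reject H0; the evidence is statistically significant.

-2.847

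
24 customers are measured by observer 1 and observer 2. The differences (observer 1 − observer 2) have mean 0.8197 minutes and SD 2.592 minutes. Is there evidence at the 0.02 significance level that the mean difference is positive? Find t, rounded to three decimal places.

1.549

H0: μ_d = 0; H1: μ_d > 0 (paired t-test on the differences, right-tailed).
t = d̄/(s_d/√n) = 0.8197/(2.592/√24) = 1.549
df = n − 1 = 23
p-value = P(T ≥ 1.549) ≈ 0.067
Since p ≈ 0.067 > α = 0.02, fail to reject H0; the data do not provide sufficient evidence against H0.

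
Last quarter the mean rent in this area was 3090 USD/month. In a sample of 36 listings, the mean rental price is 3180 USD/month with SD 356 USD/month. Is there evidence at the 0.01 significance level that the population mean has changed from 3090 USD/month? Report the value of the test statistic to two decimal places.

1.52

H0: μ = 3090; H1: μ ≠ 3090 (one-sample t-test, two-sided).
t = (x̄ − μ₀)/(s/√n) = (3180 − 3090)/(356/√36) = 1.52
df = n − 1 = 35
Two-sided p-value ≈ 0.1383
Since p ≈ 0.1383 > α = 0.01, fail to reject H0; the evidence is not statistically significant.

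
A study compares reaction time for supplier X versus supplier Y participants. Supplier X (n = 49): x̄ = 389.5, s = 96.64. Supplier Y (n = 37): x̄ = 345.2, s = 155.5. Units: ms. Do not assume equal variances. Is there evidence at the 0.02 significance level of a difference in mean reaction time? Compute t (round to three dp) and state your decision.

t = 1.525; fail to reject H0

Let group 1 = supplier X, group 2 = supplier Y. H0: μ_1 = μ_2; H1: μ_1 ≠ μ_2 (Welch's two-sample t-test, two-sided).
t = (x̄_1 − x̄_2)/√(s_1²/n_1 + s_2²/n_2) = (389.5 − 345.2)/√(96.64²/49 + 155.5²/37) = 1.525
Welch–Satterthwaite df ≈ 56.46
Two-sided p-value ≈ 0.133
Since p ≈ 0.133 > α = 0.02, fail to reject H0; the evidence is not statistically significant.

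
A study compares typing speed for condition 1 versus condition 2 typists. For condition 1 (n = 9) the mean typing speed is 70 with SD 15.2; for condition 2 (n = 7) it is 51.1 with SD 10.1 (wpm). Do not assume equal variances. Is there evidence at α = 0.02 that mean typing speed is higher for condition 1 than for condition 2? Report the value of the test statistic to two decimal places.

2.98

Let group 1 = condition 1, group 2 = condition 2. H0: μ_1 = μ_2; H1: μ_1 > μ_2 (Welch's two-sample t-test, right-tailed).
t = (x̄_1 − x̄_2)/√(s_1²/n_1 + s_2²/n_2) = (70 − 51.1)/√(15.2²/9 + 10.1²/7) = 2.98
Welch–Satterthwaite df ≈ 13.75
p-value = P(T ≥ 2.98) ≈ 0.0051
Since p ≈ 0.0051 < α = 0.02, reject H0; the evidence is statistically significant.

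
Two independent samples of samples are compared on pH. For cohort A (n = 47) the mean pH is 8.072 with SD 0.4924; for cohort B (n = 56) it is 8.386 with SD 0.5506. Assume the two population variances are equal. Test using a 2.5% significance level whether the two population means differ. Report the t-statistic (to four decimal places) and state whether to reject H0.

t = -3.0240; reject H0

Let group 1 = cohort A, group 2 = cohort B. H0: μ_1 = μ_2; H1: μ_1 ≠ μ_2 (two-sample pooled-variance t-test, two-sided).
s_p² = [(47−1)·0.4924² + (56−1)·0.5506²]/(47+56−2) = 0.275514
t = (8.072 − 8.386)/√[0.275514·(1/47 + 1/56)] = -3.0240
df = n₁ + n₂ − 2 = 101
Two-sided p-value ≈ 0.0032
Since p ≈ 0.0032 < α = 0.025, reject H0; the evidence is statistically significant.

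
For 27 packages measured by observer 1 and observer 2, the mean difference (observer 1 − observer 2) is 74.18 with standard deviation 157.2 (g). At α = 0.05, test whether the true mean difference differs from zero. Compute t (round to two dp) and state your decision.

t = 2.45; reject H0

H0: μ_d = 0; H1: μ_d ≠ 0 (paired t-test on the differences, two-sided).
t = d̄/(s_d/√n) = 74.18/(157.2/√27) = 2.45
df = n − 1 = 26
Two-sided p-value ≈ 0.021
Since p ≈ 0.021 < α = 0.05, reject H0; the evidence is statistically significant.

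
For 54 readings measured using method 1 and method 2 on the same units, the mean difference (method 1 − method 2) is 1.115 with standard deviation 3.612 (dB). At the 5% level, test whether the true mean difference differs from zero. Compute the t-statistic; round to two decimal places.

H0: μ_d = 0; H1: μ_d ≠ 0 (paired t-test on the differences, two-sided).
t = d̄/(s_d/√n) = 1.115/(3.612/√54) = 2.27
df = n − 1 = 53
Two-sided p-value ≈ 0.027
Since p ≈ 0.027 < α = 0.05, reject H0; the evidence is statistically significant.

2.27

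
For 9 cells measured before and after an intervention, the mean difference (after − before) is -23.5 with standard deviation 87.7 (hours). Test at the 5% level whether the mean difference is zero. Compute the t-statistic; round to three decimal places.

-0.804

H0: μ_d = 0; H1: μ_d ≠ 0 (paired t-test on the differences, two-sided).
t = d̄/(s_d/√n) = -23.5/(87.7/√9) = -0.804
df = n − 1 = 8
Two-sided p-value ≈ 0.4447
Since p ≈ 0.4447 > α = 0.05, fail to reject H0; the data do not provide sufficient evidence against H0.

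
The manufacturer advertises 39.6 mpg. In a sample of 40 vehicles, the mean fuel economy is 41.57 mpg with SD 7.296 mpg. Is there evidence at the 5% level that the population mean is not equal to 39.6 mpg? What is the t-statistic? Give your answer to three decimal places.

1.708

H0: μ = 39.6; H1: μ ≠ 39.6 (one-sample t-test, two-sided).
t = (x̄ − μ₀)/(s/√n) = (41.57 − 39.6)/(7.296/√40) = 1.708
df = n − 1 = 39
Two-sided p-value ≈ 0.096
Since p ≈ 0.096 > α = 0.05, fail to reject H0; the evidence is not statistically significant.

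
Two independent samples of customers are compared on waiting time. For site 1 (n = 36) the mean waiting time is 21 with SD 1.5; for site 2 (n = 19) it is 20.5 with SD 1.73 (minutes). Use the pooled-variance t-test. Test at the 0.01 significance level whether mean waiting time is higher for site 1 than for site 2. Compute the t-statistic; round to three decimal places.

Let group 1 = site 1, group 2 = site 2. H0: μ_1 = μ_2; H1: μ_1 > μ_2 (two-sample pooled-variance t-test, right-tailed).
s_p² = [(36−1)·1.5² + (19−1)·1.73²]/(36+19−2) = 2.50231
t = (21 − 20.5)/√[2.50231·(1/36 + 1/19)] = 1.115
df = n₁ + n₂ − 2 = 53
p-value = P(T ≥ 1.115) ≈ 0.135
Since p ≈ 0.135 > α = 0.01, fail to reject H0; the evidence is not statistically significant.

1.115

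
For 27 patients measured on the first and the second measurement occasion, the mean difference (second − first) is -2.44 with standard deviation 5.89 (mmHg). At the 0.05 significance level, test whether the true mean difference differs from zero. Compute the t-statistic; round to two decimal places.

-2.15

H0: μ_d = 0; H1: μ_d ≠ 0 (paired t-test on the differences, two-sided).
t = d̄/(s_d/√n) = -2.44/(5.89/√27) = -2.15
df = n − 1 = 26
Two-sided p-value ≈ 0.0408
Since p ≈ 0.0408 < α = 0.05, reject H0; the evidence is statistically significant.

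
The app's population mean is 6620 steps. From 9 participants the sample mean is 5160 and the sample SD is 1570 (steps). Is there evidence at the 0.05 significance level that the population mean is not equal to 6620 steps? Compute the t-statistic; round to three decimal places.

-2.790

H0: μ = 6620; H1: μ ≠ 6620 (one-sample t-test, two-sided).
t = (x̄ − μ₀)/(s/√n) = (5160 − 6620)/(1570/√9) = -2.790
df = n − 1 = 8
Two-sided p-value ≈ 0.0236
Since p ≈ 0.0236 < α = 0.05, reject H0; the evidence is statistically significant.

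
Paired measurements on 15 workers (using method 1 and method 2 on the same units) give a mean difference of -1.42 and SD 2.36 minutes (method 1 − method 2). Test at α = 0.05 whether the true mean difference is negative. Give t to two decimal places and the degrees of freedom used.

t = -2.33, df = 14

H0: μ_d = 0; H1: μ_d < 0 (paired t-test on the differences, left-tailed).
t = d̄/(s_d/√n) = -1.42/(2.36/√15) = -2.33
df = n − 1 = 14
p-value = P(T ≤ -2.33) ≈ 0.018
Since p ≈ 0.018 < α = 0.05, reject H0; the evidence is statistically significant.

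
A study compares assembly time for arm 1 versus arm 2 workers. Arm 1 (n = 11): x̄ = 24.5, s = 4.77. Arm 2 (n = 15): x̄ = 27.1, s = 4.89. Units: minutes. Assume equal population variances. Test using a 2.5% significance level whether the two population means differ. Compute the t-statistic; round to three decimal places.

Let group 1 = arm 1, group 2 = arm 2. H0: μ_1 = μ_2; H1: μ_1 ≠ μ_2 (two-sample pooled-variance t-test, two-sided).
s_p² = [(11−1)·4.77² + (15−1)·4.89²]/(11+15−2) = 23.4291
t = (24.5 − 27.1)/√[23.4291·(1/11 + 1/15)] = -1.353
df = n₁ + n₂ − 2 = 24
Two-sided p-value ≈ 0.1886
Since p ≈ 0.1886 > α = 0.025, fail to reject H0; the data do not provide sufficient evidence against H0.

-1.353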